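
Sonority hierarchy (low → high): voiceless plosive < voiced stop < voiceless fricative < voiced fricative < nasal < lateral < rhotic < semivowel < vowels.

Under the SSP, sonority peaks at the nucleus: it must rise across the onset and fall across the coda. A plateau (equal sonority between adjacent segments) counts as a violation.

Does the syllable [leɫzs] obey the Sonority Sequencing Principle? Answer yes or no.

Onset: /l/ is a lateral (sonority 6); then the nucleus /e/ (sonority 9).
Onset profile 6-9 — rises to the nucleus.
Coda: /ɫ/ is a lateral (sonority 6), /z/ is a voiced fricative (sonority 4), /s/ is a voiceless fricative (sonority 3).
Coda profile 9-6-4-3 — falls from the nucleus.

yes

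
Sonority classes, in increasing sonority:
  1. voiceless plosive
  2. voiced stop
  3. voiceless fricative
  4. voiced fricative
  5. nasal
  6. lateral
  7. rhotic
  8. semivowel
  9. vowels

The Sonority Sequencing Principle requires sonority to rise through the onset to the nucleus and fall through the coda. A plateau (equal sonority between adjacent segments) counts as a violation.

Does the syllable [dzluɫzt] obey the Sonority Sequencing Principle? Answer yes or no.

yes

Onset: /d/ is a voiced stop (sonority 2), /z/ is a voiced fricative (sonority 4), /l/ is a lateral (sonority 6); then the nucleus /u/ (sonority 9).
Onset profile 2-4-6-9 — rises to the nucleus.
Coda: /ɫ/ is a lateral (sonority 6), /z/ is a voiced fricative (sonority 4), /t/ is a voiceless plosive (sonority 1).
Coda profile 9-6-4-1 — falls from the nucleus.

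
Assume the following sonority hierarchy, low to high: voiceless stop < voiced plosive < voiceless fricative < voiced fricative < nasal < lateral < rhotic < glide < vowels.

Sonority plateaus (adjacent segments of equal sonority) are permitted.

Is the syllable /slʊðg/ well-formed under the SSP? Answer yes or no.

Onset: /s/ is a voiceless fricative (sonority 3), /l/ is a lateral (sonority 6); then the nucleus /ʊ/ (sonority 9).
Onset profile 3-6-9 — rises to the nucleus.
Coda: /ð/ is a voiced fricative (sonority 4), /g/ is a voiced plosive (sonority 2).
Coda profile 9-4-2 — falls from the nucleus.

yes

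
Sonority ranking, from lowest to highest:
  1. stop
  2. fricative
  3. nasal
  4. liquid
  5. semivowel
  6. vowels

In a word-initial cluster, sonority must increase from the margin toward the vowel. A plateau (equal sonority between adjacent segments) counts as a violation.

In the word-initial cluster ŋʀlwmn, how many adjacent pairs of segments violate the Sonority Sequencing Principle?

/ŋ/ — nasal, sonority 3.
/ʀ/ — liquid, sonority 4.
/l/ — liquid, sonority 4.
/w/ — semivowel, sonority 5.
/m/ — nasal, sonority 3.
/n/ — nasal, sonority 3.
/ŋ/→/ʀ/: 3→4 (rises) — ok.
/ʀ/→/l/: 4→4 (plateau) — violation.
/l/→/w/: 4→5 (rises) — ok.
/w/→/m/: 5→3 (does not rise) — violation.
/m/→/n/: 3→3 (plateau) — violation.

3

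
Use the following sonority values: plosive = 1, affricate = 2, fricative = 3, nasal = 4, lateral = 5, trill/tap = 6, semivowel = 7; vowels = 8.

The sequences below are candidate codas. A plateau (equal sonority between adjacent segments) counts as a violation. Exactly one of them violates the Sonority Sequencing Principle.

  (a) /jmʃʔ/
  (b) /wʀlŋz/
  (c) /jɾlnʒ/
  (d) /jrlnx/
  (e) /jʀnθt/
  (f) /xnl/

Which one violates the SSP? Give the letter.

(a) /jmʃʔ/: profile 7-4-3-1 — obeys.
(b) /wʀlŋz/: profile 7-6-5-4-3 — obeys.
(c) /jɾlnʒ/: profile 7-6-5-4-3 — obeys.
(d) /jrlnx/: profile 7-6-5-4-3 — obeys.
(e) /jʀnθt/: profile 7-6-4-3-1 — obeys.
(f) /xnl/: profile 3-4-5 — violates.

f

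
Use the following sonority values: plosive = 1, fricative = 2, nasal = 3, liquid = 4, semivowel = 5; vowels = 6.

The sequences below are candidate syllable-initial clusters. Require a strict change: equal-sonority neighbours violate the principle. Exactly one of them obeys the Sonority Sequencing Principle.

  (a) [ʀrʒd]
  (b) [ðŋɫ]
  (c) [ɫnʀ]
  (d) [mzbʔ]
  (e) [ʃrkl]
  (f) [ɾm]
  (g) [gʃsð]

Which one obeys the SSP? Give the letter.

(a) sonority 4-4-2-1: ill-formed.
(b) sonority 2-3-4: well-formed.
(c) sonority 4-3-4: ill-formed.
(d) sonority 3-2-1-1: ill-formed.
(e) sonority 2-4-1-4: ill-formed.
(f) sonority 4-3: ill-formed.
(g) sonority 1-2-2-2: ill-formed.

b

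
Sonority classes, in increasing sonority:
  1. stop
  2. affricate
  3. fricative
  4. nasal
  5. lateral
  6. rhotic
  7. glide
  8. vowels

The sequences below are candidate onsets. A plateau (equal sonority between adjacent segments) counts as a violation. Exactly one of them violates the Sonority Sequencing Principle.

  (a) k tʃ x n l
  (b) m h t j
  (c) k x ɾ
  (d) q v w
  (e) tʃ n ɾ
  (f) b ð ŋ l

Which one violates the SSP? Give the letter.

(a) 1-2-3-4-5 → obeys
(b) 4-3-1-7 → violates
(c) 1-3-6 → obeys
(d) 1-3-7 → obeys
(e) 2-4-6 → obeys
(f) 1-3-4-5 → obeys

b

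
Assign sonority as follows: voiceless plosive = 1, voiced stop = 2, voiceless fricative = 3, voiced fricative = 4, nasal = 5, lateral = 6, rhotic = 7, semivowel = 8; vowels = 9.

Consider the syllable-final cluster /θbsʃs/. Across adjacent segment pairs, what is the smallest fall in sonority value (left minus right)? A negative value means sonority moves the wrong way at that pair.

/θ/: voiceless fricative = 3.
/b/: voiced stop = 2.
/s/: voiceless fricative = 3.
/ʃ/: voiceless fricative = 3.
/s/: voiceless fricative = 3.
/θ/→/b/: change +1.
/b/→/s/: change -1.
/s/→/ʃ/: change +0.
/ʃ/→/s/: change +0.
Minimum = -1.

-1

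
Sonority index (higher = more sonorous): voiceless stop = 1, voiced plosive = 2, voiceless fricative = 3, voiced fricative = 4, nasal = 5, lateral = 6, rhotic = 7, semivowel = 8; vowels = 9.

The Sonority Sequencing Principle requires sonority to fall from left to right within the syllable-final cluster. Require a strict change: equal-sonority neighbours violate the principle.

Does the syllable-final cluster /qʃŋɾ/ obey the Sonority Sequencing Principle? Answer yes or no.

/q/ — voiceless stop, sonority 1.
/ʃ/ — voiceless fricative, sonority 3.
/ŋ/ — nasal, sonority 5.
/ɾ/ — rhotic, sonority 7.
The profile is 1-3-5-7. Between /q/ (1) and /ʃ/ (3) sonority does not fall, so the cluster violates the SSP.

no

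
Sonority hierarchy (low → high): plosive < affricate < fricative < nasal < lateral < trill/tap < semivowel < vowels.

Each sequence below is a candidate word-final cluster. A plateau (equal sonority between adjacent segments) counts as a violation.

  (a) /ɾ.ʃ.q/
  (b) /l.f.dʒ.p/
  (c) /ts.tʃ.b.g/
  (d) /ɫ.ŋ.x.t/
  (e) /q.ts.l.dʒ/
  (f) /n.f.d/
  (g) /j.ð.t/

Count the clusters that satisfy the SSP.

5

(a) sonority 6-3-1: well-formed.
(b) sonority 5-3-2-1: well-formed.
(c) sonority 2-2-1-1: ill-formed.
(d) sonority 5-4-3-1: well-formed.
(e) sonority 1-2-5-2: ill-formed.
(f) sonority 4-3-1: well-formed.
(g) sonority 7-3-1: well-formed.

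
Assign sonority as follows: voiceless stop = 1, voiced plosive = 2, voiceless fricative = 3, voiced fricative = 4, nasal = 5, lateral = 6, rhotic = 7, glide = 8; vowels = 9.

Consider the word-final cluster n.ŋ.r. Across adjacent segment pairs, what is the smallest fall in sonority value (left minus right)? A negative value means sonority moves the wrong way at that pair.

/n/ is a nasal (sonority 5).
/ŋ/ is a nasal (sonority 5).
/r/ is a rhotic (sonority 7).
/n/→/ŋ/: change +0.
/ŋ/→/r/: change -2.
Minimum = -2.

-2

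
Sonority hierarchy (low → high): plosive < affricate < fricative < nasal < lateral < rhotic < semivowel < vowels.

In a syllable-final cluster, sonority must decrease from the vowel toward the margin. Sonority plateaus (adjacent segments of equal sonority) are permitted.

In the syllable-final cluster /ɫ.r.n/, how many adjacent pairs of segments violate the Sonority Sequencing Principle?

/ɫ/ — lateral, sonority 5.
/r/ — rhotic, sonority 6.
/n/ — nasal, sonority 4.
/ɫ/→/r/: 5→6 (does not fall) — violation.
/r/→/n/: 6→4 (falls) — ok.

1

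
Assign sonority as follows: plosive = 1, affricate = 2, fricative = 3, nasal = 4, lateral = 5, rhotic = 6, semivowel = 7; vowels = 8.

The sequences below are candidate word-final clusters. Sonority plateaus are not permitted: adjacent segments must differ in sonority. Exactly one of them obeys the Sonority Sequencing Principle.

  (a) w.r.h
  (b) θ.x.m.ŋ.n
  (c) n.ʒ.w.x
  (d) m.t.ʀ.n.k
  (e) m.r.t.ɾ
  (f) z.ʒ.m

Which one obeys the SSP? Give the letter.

a

(a) 7-6-3 → obeys
(b) 3-3-4-4-4 → violates
(c) 4-3-7-3 → violates
(d) 4-1-6-4-1 → violates
(e) 4-6-1-6 → violates
(f) 3-3-4 → violates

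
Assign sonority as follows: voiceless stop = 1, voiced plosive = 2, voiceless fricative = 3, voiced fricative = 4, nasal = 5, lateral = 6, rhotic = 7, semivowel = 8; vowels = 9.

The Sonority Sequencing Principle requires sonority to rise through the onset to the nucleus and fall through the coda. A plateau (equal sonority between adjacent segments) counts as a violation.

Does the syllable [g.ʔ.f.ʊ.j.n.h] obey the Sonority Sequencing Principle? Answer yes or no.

no

Onset: /g/ is a voiced plosive (sonority 2), /ʔ/ is a voiceless stop (sonority 1), /f/ is a voiceless fricative (sonority 3); then the nucleus /ʊ/ (sonority 9).
Onset profile 2-1-3-9 — does not strictly rise throughout.
Coda: /j/ is a semivowel (sonority 8), /n/ is a nasal (sonority 5), /h/ is a voiceless fricative (sonority 3).
Coda profile 9-8-5-3 — falls from the nucleus.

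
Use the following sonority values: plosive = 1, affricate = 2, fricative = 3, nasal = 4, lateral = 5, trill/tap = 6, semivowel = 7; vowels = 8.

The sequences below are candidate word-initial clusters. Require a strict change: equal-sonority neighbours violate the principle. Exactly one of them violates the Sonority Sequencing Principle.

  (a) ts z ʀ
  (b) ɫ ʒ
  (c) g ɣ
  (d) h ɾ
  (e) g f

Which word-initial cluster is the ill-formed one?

b

(a) ts z ʀ: profile 2-3-6 — obeys.
(b) ɫ ʒ: profile 5-3 — violates.
(c) g ɣ: profile 1-3 — obeys.
(d) h ɾ: profile 3-6 — obeys.
(e) g f: profile 1-3 — obeys.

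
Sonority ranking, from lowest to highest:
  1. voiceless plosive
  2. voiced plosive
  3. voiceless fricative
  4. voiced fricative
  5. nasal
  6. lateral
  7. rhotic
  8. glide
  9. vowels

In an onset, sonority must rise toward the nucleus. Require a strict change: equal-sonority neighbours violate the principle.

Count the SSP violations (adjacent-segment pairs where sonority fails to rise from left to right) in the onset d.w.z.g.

2

/d/ — voiced plosive, sonority 2.
/w/ — glide, sonority 8.
/z/ — voiced fricative, sonority 4.
/g/ — voiced plosive, sonority 2.
/d/→/w/: 2→8 (rises) — ok.
/w/→/z/: 8→4 (does not rise) — violation.
/z/→/g/: 4→2 (does not rise) — violation.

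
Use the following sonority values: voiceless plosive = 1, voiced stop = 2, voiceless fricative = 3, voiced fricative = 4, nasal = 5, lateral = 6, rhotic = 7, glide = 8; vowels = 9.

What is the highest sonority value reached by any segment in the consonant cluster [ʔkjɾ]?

8

/ʔ/: voiceless plosive = 1.
/k/: voiceless plosive = 1.
/j/: glide = 8.
/ɾ/: rhotic = 7.
The maximum is 8.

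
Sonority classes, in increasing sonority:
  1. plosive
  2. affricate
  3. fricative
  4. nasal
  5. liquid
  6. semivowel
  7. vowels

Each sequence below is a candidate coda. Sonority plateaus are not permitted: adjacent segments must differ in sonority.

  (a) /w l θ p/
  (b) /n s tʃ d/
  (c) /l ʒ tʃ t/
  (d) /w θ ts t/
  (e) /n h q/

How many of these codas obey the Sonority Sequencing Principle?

(a) 6-5-3-1 → obeys
(b) 4-3-2-1 → obeys
(c) 5-3-2-1 → obeys
(d) 6-3-2-1 → obeys
(e) 4-3-1 → obeys

5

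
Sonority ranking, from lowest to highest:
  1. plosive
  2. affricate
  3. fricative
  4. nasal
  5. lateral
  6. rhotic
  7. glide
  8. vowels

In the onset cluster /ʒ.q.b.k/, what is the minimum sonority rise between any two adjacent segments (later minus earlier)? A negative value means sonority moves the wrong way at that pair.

-2

/ʒ/: fricative = 3.
/q/: plosive = 1.
/b/: plosive = 1.
/k/: plosive = 1.
/ʒ/→/q/: change -2.
/q/→/b/: change +0.
/b/→/k/: change +0.
Minimum = -2.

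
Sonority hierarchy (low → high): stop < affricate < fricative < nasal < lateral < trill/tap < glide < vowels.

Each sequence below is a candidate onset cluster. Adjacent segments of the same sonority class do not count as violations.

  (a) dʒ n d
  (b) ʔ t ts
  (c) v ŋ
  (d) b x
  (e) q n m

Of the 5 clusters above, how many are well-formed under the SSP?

(a) dʒ n d: profile 2-4-1 — violates.
(b) ʔ t ts: profile 1-1-2 — obeys.
(c) v ŋ: profile 3-4 — obeys.
(d) b x: profile 1-3 — obeys.
(e) q n m: profile 1-4-4 — obeys.

4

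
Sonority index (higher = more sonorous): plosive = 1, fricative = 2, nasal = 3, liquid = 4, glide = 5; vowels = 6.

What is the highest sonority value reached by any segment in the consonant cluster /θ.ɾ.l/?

/θ/ — fricative, sonority 2.
/ɾ/ — liquid, sonority 4.
/l/ — liquid, sonority 4.
The maximum is 4.

4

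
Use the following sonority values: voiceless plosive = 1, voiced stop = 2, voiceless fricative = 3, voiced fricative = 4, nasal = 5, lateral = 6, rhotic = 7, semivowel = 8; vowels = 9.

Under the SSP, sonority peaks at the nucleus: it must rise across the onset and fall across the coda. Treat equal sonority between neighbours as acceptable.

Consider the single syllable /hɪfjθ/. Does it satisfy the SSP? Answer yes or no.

no

Onset: /h/ is a voiceless fricative (sonority 3); then the nucleus /ɪ/ (sonority 9).
Onset profile 3-9 — rises to the nucleus.
Coda: /f/ is a voiceless fricative (sonority 3), /j/ is a semivowel (sonority 8), /θ/ is a voiceless fricative (sonority 3).
Coda profile 9-3-8-3 — does not fall throughout.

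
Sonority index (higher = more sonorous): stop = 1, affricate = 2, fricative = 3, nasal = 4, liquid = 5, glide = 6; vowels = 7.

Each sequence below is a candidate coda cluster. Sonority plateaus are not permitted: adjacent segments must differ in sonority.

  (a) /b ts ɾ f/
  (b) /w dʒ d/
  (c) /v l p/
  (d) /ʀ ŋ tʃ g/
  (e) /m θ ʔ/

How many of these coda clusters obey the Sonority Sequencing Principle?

(a) sonority 1-2-5-3: ill-formed.
(b) sonority 6-2-1: well-formed.
(c) sonority 3-5-1: ill-formed.
(d) sonority 5-4-2-1: well-formed.
(e) sonority 4-3-1: well-formed.

3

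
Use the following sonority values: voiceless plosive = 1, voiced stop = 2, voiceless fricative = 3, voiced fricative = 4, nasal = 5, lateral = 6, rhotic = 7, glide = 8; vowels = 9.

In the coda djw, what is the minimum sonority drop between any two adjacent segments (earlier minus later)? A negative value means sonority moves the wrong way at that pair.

/d/ is a voiced stop (sonority 2).
/j/ is a glide (sonority 8).
/w/ is a glide (sonority 8).
/d/→/j/: change -6.
/j/→/w/: change +0.
Minimum = -6.

-6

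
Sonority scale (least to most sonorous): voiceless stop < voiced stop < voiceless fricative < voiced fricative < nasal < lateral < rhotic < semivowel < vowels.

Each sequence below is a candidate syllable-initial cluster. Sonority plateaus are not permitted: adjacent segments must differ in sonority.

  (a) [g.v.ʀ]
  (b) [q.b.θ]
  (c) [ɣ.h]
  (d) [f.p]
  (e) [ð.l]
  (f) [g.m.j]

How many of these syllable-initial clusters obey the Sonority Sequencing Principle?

(a) 2-4-7 → obeys
(b) 1-2-3 → obeys
(c) 4-3 → violates
(d) 3-1 → violates
(e) 4-6 → obeys
(f) 2-5-8 → obeys

4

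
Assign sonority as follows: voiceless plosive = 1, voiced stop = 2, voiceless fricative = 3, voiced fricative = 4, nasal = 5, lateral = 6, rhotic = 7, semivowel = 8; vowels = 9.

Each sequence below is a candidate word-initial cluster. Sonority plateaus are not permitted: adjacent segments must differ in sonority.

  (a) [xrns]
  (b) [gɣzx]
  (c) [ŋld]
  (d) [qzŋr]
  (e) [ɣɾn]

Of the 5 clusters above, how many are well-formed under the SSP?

1

(a) [xrns]: profile 3-7-5-3 — violates.
(b) [gɣzx]: profile 2-4-4-3 — violates.
(c) [ŋld]: profile 5-6-2 — violates.
(d) [qzŋr]: profile 1-4-5-7 — obeys.
(e) [ɣɾn]: profile 4-7-5 — violates.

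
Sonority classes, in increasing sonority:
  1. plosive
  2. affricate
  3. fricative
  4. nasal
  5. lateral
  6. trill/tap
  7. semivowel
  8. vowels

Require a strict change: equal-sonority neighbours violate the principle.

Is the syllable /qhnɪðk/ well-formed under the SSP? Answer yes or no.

Onset: /q/ is a plosive (sonority 1), /h/ is a fricative (sonority 3), /n/ is a nasal (sonority 4); then the nucleus /ɪ/ (sonority 8).
Onset profile 1-3-4-8 — rises to the nucleus.
Coda: /ð/ is a fricative (sonority 3), /k/ is a plosive (sonority 1).
Coda profile 8-3-1 — falls from the nucleus.

yes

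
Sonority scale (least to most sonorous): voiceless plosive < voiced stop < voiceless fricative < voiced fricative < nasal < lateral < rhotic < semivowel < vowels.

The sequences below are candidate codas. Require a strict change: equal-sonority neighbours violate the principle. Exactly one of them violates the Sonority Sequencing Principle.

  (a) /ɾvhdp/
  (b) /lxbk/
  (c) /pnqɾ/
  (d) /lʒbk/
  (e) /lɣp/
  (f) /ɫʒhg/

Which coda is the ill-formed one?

(a) /ɾvhdp/: profile 7-4-3-2-1 — obeys.
(b) /lxbk/: profile 6-3-2-1 — obeys.
(c) /pnqɾ/: profile 1-5-1-7 — violates.
(d) /lʒbk/: profile 6-4-2-1 — obeys.
(e) /lɣp/: profile 6-4-1 — obeys.
(f) /ɫʒhg/: profile 6-4-3-2 — obeys.

c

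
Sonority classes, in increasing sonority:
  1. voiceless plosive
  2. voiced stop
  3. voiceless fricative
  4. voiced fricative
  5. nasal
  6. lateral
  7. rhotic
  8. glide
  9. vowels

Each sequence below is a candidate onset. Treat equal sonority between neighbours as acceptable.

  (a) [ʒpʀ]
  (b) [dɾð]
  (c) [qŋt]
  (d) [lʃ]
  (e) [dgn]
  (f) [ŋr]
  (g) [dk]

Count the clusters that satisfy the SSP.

2

(a) [ʒpʀ]: profile 4-1-7 — violates.
(b) [dɾð]: profile 2-7-4 — violates.
(c) [qŋt]: profile 1-5-1 — violates.
(d) [lʃ]: profile 6-3 — violates.
(e) [dgn]: profile 2-2-5 — obeys.
(f) [ŋr]: profile 5-7 — obeys.
(g) [dk]: profile 2-1 — violates.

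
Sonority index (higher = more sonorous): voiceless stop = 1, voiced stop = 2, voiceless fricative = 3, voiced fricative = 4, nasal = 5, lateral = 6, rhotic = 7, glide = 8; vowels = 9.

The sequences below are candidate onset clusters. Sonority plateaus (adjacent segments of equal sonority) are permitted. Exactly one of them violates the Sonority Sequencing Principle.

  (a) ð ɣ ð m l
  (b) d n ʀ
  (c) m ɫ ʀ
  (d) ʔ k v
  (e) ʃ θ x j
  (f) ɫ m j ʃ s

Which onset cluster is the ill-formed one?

f

(a) sonority 4-4-4-5-6: well-formed.
(b) sonority 2-5-7: well-formed.
(c) sonority 5-6-7: well-formed.
(d) sonority 1-1-4: well-formed.
(e) sonority 3-3-3-8: well-formed.
(f) sonority 6-5-8-3-3: ill-formed.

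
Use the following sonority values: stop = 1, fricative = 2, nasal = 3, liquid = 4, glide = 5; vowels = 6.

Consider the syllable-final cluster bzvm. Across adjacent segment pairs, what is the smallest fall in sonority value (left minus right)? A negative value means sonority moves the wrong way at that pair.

-1

/b/: stop = 1.
/z/: fricative = 2.
/v/: fricative = 2.
/m/: nasal = 3.
/b/→/z/: change -1.
/z/→/v/: change +0.
/v/→/m/: change -1.
Minimum = -1.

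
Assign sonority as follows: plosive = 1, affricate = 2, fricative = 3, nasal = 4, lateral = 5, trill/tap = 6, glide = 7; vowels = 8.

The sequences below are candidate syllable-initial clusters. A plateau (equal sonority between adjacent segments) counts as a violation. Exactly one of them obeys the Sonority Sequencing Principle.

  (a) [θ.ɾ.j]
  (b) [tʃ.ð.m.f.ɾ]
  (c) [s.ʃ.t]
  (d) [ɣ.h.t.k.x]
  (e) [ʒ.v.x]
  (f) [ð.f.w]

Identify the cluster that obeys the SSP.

(a) 3-6-7 → obeys
(b) 2-3-4-3-6 → violates
(c) 3-3-1 → violates
(d) 3-3-1-1-3 → violates
(e) 3-3-3 → violates
(f) 3-3-7 → violates

a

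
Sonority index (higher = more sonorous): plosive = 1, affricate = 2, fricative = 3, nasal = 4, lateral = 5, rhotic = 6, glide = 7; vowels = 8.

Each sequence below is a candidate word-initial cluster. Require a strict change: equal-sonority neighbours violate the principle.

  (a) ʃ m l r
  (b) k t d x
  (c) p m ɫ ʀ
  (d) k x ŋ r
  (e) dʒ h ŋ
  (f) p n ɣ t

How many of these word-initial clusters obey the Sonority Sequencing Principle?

(a) ʃ m l r: profile 3-4-5-6 — obeys.
(b) k t d x: profile 1-1-1-3 — violates.
(c) p m ɫ ʀ: profile 1-4-5-6 — obeys.
(d) k x ŋ r: profile 1-3-4-6 — obeys.
(e) dʒ h ŋ: profile 2-3-4 — obeys.
(f) p n ɣ t: profile 1-4-3-1 — violates.

4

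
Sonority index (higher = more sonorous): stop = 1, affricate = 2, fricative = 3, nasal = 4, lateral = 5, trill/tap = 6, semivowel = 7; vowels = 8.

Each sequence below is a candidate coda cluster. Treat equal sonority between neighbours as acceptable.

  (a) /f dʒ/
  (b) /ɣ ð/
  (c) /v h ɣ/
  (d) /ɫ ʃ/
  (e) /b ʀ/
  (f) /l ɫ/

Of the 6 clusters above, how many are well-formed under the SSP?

(a) sonority 3-2: well-formed.
(b) sonority 3-3: well-formed.
(c) sonority 3-3-3: well-formed.
(d) sonority 5-3: well-formed.
(e) sonority 1-6: ill-formed.
(f) sonority 5-5: well-formed.

5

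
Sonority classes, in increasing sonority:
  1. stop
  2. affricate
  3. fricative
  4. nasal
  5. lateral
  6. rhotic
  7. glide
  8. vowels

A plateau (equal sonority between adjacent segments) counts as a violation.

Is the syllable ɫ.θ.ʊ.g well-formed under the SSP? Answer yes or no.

Onset: /ɫ/ is a lateral (sonority 5), /θ/ is a fricative (sonority 3); then the nucleus /ʊ/ (sonority 8).
Onset profile 5-3-8 — does not strictly rise throughout.
Coda: /g/ is a stop (sonority 1).
Coda profile 8-1 — falls from the nucleus.

no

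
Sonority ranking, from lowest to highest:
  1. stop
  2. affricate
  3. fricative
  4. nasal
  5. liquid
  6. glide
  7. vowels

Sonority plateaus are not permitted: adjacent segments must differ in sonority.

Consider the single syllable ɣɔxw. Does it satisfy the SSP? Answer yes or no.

Onset: /ɣ/ is a fricative (sonority 3); then the nucleus /ɔ/ (sonority 7).
Onset profile 3-7 — rises to the nucleus.
Coda: /x/ is a fricative (sonority 3), /w/ is a glide (sonority 6).
Coda profile 7-3-6 — does not strictly fall throughout.

no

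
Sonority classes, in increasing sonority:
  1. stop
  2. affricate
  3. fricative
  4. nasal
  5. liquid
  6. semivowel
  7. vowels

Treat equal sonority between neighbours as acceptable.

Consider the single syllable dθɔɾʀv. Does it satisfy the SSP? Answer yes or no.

Onset: /d/ is a stop (sonority 1), /θ/ is a fricative (sonority 3); then the nucleus /ɔ/ (sonority 7).
Onset profile 1-3-7 — rises to the nucleus.
Coda: /ɾ/ is a liquid (sonority 5), /ʀ/ is a liquid (sonority 5), /v/ is a fricative (sonority 3).
Coda profile 7-5-5-3 — falls from the nucleus.

yes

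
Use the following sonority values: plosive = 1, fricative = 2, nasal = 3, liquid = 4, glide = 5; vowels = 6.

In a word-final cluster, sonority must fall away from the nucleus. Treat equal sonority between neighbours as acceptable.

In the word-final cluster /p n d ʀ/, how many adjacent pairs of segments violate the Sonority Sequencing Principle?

/p/: plosive = 1.
/n/: nasal = 3.
/d/: plosive = 1.
/ʀ/: liquid = 4.
/p/→/n/: 1→3 (does not fall) — violation.
/n/→/d/: 3→1 (falls) — ok.
/d/→/ʀ/: 1→4 (does not fall) — violation.

2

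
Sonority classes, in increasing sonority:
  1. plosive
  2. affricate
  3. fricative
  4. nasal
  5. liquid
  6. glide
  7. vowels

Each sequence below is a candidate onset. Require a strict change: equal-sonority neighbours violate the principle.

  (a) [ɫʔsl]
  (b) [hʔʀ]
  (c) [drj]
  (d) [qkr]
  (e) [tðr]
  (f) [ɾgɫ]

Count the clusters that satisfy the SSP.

(a) sonority 5-1-3-5: ill-formed.
(b) sonority 3-1-5: ill-formed.
(c) sonority 1-5-6: well-formed.
(d) sonority 1-1-5: ill-formed.
(e) sonority 1-3-5: well-formed.
(f) sonority 5-1-5: ill-formed.

2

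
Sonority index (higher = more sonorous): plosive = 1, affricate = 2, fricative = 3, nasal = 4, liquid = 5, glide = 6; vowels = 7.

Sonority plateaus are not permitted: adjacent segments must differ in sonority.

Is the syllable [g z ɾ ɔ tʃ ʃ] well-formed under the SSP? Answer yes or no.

Onset: /g/ is a plosive (sonority 1), /z/ is a fricative (sonority 3), /ɾ/ is a liquid (sonority 5); then the nucleus /ɔ/ (sonority 7).
Onset profile 1-3-5-7 — rises to the nucleus.
Coda: /tʃ/ is an affricate (sonority 2), /ʃ/ is a fricative (sonority 3).
Coda profile 7-2-3 — does not strictly fall throughout.

no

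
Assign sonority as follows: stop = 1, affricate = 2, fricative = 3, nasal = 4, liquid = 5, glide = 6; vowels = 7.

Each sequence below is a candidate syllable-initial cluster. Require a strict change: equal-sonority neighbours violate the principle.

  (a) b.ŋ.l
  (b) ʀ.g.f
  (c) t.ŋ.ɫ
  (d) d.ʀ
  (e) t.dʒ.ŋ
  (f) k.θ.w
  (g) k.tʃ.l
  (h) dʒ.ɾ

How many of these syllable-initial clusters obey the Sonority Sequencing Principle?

(a) sonority 1-4-5: well-formed.
(b) sonority 5-1-3: ill-formed.
(c) sonority 1-4-5: well-formed.
(d) sonority 1-5: well-formed.
(e) sonority 1-2-4: well-formed.
(f) sonority 1-3-6: well-formed.
(g) sonority 1-2-5: well-formed.
(h) sonority 2-5: well-formed.

7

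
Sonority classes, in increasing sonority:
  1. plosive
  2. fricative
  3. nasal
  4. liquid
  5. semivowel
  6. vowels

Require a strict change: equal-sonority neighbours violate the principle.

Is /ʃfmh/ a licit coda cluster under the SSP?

/ʃ/ is a fricative (sonority 2).
/f/ is a fricative (sonority 2).
/m/ is a nasal (sonority 3).
/h/ is a fricative (sonority 2).
The profile is 2-2-3-2. Between /ʃ/ (2) and /f/ (2) sonority does not fall, so the cluster violates the SSP.

no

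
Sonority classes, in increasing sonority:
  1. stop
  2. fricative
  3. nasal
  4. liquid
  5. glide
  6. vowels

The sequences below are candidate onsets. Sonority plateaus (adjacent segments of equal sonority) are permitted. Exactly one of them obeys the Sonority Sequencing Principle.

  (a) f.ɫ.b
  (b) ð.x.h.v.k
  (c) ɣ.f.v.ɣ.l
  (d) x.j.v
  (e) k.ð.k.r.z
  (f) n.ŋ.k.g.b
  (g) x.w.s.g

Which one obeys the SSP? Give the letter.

c

(a) sonority 2-4-1: ill-formed.
(b) sonority 2-2-2-2-1: ill-formed.
(c) sonority 2-2-2-2-4: well-formed.
(d) sonority 2-5-2: ill-formed.
(e) sonority 1-2-1-4-2: ill-formed.
(f) sonority 3-3-1-1-1: ill-formed.
(g) sonority 2-5-2-1: ill-formed.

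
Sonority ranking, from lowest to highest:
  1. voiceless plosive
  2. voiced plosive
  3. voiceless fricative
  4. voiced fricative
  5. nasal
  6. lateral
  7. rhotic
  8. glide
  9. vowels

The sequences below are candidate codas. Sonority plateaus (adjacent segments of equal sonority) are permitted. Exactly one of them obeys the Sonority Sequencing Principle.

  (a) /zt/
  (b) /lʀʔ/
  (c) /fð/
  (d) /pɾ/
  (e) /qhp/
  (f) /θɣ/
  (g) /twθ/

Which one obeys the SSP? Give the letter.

a

(a) 4-1 → obeys
(b) 6-7-1 → violates
(c) 3-4 → violates
(d) 1-7 → violates
(e) 1-3-1 → violates
(f) 3-4 → violates
(g) 1-8-3 → violates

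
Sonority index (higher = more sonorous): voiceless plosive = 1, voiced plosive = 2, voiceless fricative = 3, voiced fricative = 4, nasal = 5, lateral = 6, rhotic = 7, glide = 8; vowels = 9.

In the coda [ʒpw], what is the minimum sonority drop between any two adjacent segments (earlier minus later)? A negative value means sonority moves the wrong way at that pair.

-7

/ʒ/: voiced fricative = 4.
/p/: voiceless plosive = 1.
/w/: glide = 8.
/ʒ/→/p/: change +3.
/p/→/w/: change -7.
Minimum = -7.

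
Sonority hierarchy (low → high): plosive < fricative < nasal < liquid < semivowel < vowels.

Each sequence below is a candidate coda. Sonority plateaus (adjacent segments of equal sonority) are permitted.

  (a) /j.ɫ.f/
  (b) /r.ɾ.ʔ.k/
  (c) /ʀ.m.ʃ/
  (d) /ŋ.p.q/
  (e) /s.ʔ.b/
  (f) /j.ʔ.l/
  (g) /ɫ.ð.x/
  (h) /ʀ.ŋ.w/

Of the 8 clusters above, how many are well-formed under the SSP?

(a) sonority 5-4-2: well-formed.
(b) sonority 4-4-1-1: well-formed.
(c) sonority 4-3-2: well-formed.
(d) sonority 3-1-1: well-formed.
(e) sonority 2-1-1: well-formed.
(f) sonority 5-1-4: ill-formed.
(g) sonority 4-2-2: well-formed.
(h) sonority 4-3-5: ill-formed.

6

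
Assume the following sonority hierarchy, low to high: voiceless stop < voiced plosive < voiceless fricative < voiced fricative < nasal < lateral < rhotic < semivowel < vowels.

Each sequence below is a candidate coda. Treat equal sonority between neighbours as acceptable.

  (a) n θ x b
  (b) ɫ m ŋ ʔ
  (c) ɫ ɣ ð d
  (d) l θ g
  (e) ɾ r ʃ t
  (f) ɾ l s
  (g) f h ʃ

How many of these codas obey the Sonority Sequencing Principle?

(a) 5-3-3-2 → obeys
(b) 6-5-5-1 → obeys
(c) 6-4-4-2 → obeys
(d) 6-3-2 → obeys
(e) 7-7-3-1 → obeys
(f) 7-6-3 → obeys
(g) 3-3-3 → obeys

7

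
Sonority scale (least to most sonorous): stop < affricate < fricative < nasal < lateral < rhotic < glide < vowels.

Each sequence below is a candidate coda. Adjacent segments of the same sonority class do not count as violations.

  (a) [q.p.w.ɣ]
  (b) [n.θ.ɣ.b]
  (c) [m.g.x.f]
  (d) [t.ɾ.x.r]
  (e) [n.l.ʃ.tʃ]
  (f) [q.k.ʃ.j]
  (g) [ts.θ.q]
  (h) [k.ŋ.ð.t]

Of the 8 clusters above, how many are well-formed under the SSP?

1

(a) 1-1-7-3 → violates
(b) 4-3-3-1 → obeys
(c) 4-1-3-3 → violates
(d) 1-6-3-6 → violates
(e) 4-5-3-2 → violates
(f) 1-1-3-7 → violates
(g) 2-3-1 → violates
(h) 1-4-3-1 → violates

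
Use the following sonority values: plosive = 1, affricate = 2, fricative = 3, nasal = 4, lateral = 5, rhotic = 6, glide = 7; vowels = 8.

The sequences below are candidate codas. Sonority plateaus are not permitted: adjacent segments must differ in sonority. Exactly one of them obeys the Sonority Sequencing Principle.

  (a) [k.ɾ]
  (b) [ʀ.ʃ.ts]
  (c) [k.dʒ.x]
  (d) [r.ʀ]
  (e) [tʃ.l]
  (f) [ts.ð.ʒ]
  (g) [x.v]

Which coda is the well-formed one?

(a) 1-6 → violates
(b) 6-3-2 → obeys
(c) 1-2-3 → violates
(d) 6-6 → violates
(e) 2-5 → violates
(f) 2-3-3 → violates
(g) 3-3 → violates

b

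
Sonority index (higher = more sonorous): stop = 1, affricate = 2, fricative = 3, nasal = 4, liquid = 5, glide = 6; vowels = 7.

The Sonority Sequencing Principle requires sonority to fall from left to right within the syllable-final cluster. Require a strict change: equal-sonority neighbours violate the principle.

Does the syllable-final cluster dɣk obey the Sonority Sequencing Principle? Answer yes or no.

no

/d/ is a stop (sonority 1).
/ɣ/ is a fricative (sonority 3).
/k/ is a stop (sonority 1).
The profile is 1-3-1. Between /d/ (1) and /ɣ/ (3) sonority does not fall, so the cluster violates the SSP.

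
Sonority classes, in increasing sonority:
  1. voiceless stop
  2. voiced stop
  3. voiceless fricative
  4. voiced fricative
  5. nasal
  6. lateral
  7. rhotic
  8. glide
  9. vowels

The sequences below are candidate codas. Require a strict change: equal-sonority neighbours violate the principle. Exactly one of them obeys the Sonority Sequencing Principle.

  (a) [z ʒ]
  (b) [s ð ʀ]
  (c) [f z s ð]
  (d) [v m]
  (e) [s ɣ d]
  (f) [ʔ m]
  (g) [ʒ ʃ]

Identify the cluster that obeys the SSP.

(a) [z ʒ]: profile 4-4 — violates.
(b) [s ð ʀ]: profile 3-4-7 — violates.
(c) [f z s ð]: profile 3-4-3-4 — violates.
(d) [v m]: profile 4-5 — violates.
(e) [s ɣ d]: profile 3-4-2 — violates.
(f) [ʔ m]: profile 1-5 — violates.
(g) [ʒ ʃ]: profile 4-3 — obeys.

g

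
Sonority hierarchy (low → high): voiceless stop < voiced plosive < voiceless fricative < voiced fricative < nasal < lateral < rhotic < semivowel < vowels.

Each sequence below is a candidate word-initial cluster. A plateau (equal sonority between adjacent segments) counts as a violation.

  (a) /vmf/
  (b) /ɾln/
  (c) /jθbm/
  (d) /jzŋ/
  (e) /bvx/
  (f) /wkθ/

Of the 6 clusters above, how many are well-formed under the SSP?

0

(a) /vmf/: profile 4-5-3 — violates.
(b) /ɾln/: profile 7-6-5 — violates.
(c) /jθbm/: profile 8-3-2-5 — violates.
(d) /jzŋ/: profile 8-4-5 — violates.
(e) /bvx/: profile 2-4-3 — violates.
(f) /wkθ/: profile 8-1-3 — violates.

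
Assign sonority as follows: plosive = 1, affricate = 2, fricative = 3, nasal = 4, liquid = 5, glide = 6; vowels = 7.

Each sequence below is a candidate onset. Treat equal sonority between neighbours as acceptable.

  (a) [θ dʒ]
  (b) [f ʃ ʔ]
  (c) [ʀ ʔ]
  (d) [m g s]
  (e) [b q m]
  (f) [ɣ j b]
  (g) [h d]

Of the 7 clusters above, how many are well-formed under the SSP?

(a) 3-2 → violates
(b) 3-3-1 → violates
(c) 5-1 → violates
(d) 4-1-3 → violates
(e) 1-1-4 → obeys
(f) 3-6-1 → violates
(g) 3-1 → violates

1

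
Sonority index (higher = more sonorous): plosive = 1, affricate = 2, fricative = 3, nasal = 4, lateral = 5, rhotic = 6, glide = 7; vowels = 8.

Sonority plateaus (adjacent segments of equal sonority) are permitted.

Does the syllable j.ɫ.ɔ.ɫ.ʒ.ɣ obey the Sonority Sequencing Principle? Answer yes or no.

Onset: /j/ is a glide (sonority 7), /ɫ/ is a lateral (sonority 5); then the nucleus /ɔ/ (sonority 8).
Onset profile 7-5-8 — does not rise throughout.
Coda: /ɫ/ is a lateral (sonority 5), /ʒ/ is a fricative (sonority 3), /ɣ/ is a fricative (sonority 3).
Coda profile 8-5-3-3 — falls from the nucleus.

no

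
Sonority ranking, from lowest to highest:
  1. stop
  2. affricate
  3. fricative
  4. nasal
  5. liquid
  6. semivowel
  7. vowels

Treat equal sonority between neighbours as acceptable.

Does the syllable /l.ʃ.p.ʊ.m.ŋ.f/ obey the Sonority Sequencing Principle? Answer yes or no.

Onset: /l/ is a liquid (sonority 5), /ʃ/ is a fricative (sonority 3), /p/ is a stop (sonority 1); then the nucleus /ʊ/ (sonority 7).
Onset profile 5-3-1-7 — does not rise throughout.
Coda: /m/ is a nasal (sonority 4), /ŋ/ is a nasal (sonority 4), /f/ is a fricative (sonority 3).
Coda profile 7-4-4-3 — falls from the nucleus.

no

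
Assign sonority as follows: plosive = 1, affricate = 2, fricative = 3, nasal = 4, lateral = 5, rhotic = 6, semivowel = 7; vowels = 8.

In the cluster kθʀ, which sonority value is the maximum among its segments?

6

/k/ is a plosive (sonority 1).
/θ/ is a fricative (sonority 3).
/ʀ/ is a rhotic (sonority 6).
The maximum is 6.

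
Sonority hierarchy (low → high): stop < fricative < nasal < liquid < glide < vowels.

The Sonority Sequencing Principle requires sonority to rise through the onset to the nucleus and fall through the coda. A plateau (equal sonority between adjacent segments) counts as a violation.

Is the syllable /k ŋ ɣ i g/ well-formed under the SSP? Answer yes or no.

Onset: /k/ is a stop (sonority 1), /ŋ/ is a nasal (sonority 3), /ɣ/ is a fricative (sonority 2); then the nucleus /i/ (sonority 6).
Onset profile 1-3-2-6 — does not strictly rise throughout.
Coda: /g/ is a stop (sonority 1).
Coda profile 6-1 — falls from the nucleus.

no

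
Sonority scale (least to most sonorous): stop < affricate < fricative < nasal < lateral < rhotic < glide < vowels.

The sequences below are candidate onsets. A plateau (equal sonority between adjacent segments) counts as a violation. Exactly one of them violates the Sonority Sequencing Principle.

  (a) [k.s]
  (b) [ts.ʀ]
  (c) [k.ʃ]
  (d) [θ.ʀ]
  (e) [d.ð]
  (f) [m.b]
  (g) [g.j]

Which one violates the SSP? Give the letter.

(a) [k.s]: profile 1-3 — obeys.
(b) [ts.ʀ]: profile 2-6 — obeys.
(c) [k.ʃ]: profile 1-3 — obeys.
(d) [θ.ʀ]: profile 3-6 — obeys.
(e) [d.ð]: profile 1-3 — obeys.
(f) [m.b]: profile 4-1 — violates.
(g) [g.j]: profile 1-7 — obeys.

f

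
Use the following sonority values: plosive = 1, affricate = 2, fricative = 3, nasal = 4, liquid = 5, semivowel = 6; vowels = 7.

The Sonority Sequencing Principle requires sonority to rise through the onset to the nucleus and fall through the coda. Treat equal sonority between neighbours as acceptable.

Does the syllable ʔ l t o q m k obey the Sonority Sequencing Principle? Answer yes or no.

no

Onset: /ʔ/ is a plosive (sonority 1), /l/ is a liquid (sonority 5), /t/ is a plosive (sonority 1); then the nucleus /o/ (sonority 7).
Onset profile 1-5-1-7 — does not rise throughout.
Coda: /q/ is a plosive (sonority 1), /m/ is a nasal (sonority 4), /k/ is a plosive (sonority 1).
Coda profile 7-1-4-1 — does not fall throughout.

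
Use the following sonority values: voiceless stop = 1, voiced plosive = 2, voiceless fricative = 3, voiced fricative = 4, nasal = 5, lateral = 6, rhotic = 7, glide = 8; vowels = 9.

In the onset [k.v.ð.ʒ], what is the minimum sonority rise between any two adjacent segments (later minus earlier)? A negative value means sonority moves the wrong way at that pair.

/k/ is a voiceless stop (sonority 1).
/v/ is a voiced fricative (sonority 4).
/ð/ is a voiced fricative (sonority 4).
/ʒ/ is a voiced fricative (sonority 4).
/k/→/v/: change +3.
/v/→/ð/: change +0.
/ð/→/ʒ/: change +0.
Minimum = 0.

0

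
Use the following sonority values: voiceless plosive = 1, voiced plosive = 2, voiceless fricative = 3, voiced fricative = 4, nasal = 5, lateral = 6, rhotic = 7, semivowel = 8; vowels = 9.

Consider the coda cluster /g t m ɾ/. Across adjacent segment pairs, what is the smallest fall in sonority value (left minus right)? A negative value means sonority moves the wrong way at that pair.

-4

/g/: voiced plosive = 2.
/t/: voiceless plosive = 1.
/m/: nasal = 5.
/ɾ/: rhotic = 7.
/g/→/t/: change +1.
/t/→/m/: change -4.
/m/→/ɾ/: change -2.
Minimum = -4.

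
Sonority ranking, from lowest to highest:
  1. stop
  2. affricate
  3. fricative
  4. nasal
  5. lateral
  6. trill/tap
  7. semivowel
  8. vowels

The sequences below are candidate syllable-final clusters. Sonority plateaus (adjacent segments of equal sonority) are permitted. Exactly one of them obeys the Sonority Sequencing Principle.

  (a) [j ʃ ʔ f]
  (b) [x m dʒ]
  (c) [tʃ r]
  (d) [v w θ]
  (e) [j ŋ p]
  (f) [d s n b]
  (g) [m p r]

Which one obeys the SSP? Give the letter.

e

(a) [j ʃ ʔ f]: profile 7-3-1-3 — violates.
(b) [x m dʒ]: profile 3-4-2 — violates.
(c) [tʃ r]: profile 2-6 — violates.
(d) [v w θ]: profile 3-7-3 — violates.
(e) [j ŋ p]: profile 7-4-1 — obeys.
(f) [d s n b]: profile 1-3-4-1 — violates.
(g) [m p r]: profile 4-1-6 — violates.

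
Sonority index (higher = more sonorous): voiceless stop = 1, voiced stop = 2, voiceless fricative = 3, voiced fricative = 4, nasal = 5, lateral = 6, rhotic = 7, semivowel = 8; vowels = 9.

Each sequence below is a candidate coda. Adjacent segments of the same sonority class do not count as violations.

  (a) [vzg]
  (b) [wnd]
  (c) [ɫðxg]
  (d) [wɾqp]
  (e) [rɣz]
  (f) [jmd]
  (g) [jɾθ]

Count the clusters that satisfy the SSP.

7

(a) 4-4-2 → obeys
(b) 8-5-2 → obeys
(c) 6-4-3-2 → obeys
(d) 8-7-1-1 → obeys
(e) 7-4-4 → obeys
(f) 8-5-2 → obeys
(g) 8-7-3 → obeys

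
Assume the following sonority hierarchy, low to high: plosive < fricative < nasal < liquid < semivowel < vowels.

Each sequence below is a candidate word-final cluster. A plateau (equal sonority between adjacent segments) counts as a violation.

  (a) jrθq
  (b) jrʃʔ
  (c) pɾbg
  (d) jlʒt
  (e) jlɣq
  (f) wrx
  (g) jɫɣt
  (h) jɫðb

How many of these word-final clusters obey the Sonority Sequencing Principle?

(a) jrθq: profile 5-4-2-1 — obeys.
(b) jrʃʔ: profile 5-4-2-1 — obeys.
(c) pɾbg: profile 1-4-1-1 — violates.
(d) jlʒt: profile 5-4-2-1 — obeys.
(e) jlɣq: profile 5-4-2-1 — obeys.
(f) wrx: profile 5-4-2 — obeys.
(g) jɫɣt: profile 5-4-2-1 — obeys.
(h) jɫðb: profile 5-4-2-1 — obeys.

7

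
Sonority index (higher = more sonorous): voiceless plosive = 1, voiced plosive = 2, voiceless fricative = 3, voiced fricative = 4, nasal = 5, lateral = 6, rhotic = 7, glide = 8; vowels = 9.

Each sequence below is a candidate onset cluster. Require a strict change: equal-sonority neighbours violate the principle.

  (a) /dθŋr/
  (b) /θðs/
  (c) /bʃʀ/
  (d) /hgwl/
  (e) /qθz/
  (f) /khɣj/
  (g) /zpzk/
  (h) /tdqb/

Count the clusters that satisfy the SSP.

4

(a) /dθŋr/: profile 2-3-5-7 — obeys.
(b) /θðs/: profile 3-4-3 — violates.
(c) /bʃʀ/: profile 2-3-7 — obeys.
(d) /hgwl/: profile 3-2-8-6 — violates.
(e) /qθz/: profile 1-3-4 — obeys.
(f) /khɣj/: profile 1-3-4-8 — obeys.
(g) /zpzk/: profile 4-1-4-1 — violates.
(h) /tdqb/: profile 1-2-1-2 — violates.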